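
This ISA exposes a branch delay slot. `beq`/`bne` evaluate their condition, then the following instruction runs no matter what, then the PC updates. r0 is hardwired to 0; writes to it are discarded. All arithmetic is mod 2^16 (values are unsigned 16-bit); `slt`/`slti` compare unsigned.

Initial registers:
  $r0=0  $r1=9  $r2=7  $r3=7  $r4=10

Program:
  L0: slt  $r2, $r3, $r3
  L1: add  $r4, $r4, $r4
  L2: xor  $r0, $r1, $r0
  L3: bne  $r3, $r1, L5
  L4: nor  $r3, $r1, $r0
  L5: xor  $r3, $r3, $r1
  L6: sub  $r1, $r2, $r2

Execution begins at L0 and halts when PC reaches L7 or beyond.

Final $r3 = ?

65535

#0 slt  $r2, $r3, $r3 ; 0/9/0/7/10
#1 add  $r4, $r4, $r4 ; 0/9/0/7/20
#2 xor  $r0, $r1, $r0 ; 0/9/0/7/20
#3 bne  $r3, $r1, L5 ; 0/9/0/7/20 ; →target
#4 nor  $r3, $r1, $r0 ; 0/9/0/65526/20
#5 xor  $r3, $r3, $r1 ; 0/9/0/65535/20
#6 sub  $r1, $r2, $r2 ; 0/0/0/65535/20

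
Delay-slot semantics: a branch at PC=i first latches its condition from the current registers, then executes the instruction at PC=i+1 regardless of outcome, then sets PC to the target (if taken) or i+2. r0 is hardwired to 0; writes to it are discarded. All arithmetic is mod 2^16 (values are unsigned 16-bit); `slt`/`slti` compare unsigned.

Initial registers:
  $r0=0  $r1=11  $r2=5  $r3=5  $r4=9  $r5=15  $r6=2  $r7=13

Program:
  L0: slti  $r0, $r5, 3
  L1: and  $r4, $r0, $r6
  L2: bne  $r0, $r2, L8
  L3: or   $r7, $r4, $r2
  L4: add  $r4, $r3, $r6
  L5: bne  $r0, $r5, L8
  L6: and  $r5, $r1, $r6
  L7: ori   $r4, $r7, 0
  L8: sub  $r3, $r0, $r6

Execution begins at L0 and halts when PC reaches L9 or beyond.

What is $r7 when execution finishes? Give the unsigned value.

  step pc=0: slti  $r0, $r5, 3  regs=(0,11,5,5,9,15,2,13)
  step pc=1: and  $r4, $r0, $r6  regs=(0,11,5,5,0,15,2,13)
  step pc=2: bne  $r0, $r2, L8  cond=T  regs=(0,11,5,5,0,15,2,13)
  step pc=3: or   $r7, $r4, $r2  regs=(0,11,5,5,0,15,2,5)
  step pc=8: sub  $r3, $r0, $r6  regs=(0,11,5,65534,0,15,2,5)

5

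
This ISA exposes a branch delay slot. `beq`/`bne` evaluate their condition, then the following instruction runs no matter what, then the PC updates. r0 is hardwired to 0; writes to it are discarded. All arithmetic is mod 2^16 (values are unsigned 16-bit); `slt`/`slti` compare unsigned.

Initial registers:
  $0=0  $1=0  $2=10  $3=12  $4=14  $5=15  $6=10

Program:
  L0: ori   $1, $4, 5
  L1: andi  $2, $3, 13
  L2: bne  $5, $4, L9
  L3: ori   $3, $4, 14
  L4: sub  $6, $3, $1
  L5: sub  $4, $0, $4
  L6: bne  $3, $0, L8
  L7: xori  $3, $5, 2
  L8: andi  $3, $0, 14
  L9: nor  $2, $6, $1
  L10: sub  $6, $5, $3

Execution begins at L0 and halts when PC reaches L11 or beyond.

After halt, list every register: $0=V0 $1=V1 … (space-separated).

$0=0 $1=15 $2=65520 $3=14 $4=14 $5=15 $6=1

PC=0  ori   $1, $4, 5        | $0=0 $1=15 $2=10 $3=12 $4=14 $5=15 $6=10
PC=1  andi  $2, $3, 13       | $0=0 $1=15 $2=12 $3=12 $4=14 $5=15 $6=10
PC=2  bne  $5, $4, L9        | $0=0 $1=15 $2=12 $3=12 $4=14 $5=15 $6=10  [TAKEN]
PC=3  ori   $3, $4, 14       | $0=0 $1=15 $2=12 $3=14 $4=14 $5=15 $6=10
PC=9  nor  $2, $6, $1        | $0=0 $1=15 $2=65520 $3=14 $4=14 $5=15 $6=10
PC=10 sub  $6, $5, $3        | $0=0 $1=15 $2=65520 $3=14 $4=14 $5=15 $6=1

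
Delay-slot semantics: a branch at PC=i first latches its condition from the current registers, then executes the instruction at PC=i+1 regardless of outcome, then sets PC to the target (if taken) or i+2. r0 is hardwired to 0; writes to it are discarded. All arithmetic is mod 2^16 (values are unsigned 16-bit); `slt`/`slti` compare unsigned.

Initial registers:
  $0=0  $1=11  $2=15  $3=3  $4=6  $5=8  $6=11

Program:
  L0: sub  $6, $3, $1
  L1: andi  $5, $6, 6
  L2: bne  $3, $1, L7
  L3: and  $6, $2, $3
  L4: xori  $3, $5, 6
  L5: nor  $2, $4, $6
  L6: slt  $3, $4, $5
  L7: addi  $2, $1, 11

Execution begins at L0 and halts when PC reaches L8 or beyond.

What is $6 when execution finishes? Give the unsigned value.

3

#0 sub  $6, $3, $1 ; 0/11/15/3/6/8/65528
#1 andi  $5, $6, 6 ; 0/11/15/3/6/0/65528
#2 bne  $3, $1, L7 ; 0/11/15/3/6/0/65528 ; →target
#3 and  $6, $2, $3 ; 0/11/15/3/6/0/3
#7 addi  $2, $1, 11 ; 0/11/22/3/6/0/3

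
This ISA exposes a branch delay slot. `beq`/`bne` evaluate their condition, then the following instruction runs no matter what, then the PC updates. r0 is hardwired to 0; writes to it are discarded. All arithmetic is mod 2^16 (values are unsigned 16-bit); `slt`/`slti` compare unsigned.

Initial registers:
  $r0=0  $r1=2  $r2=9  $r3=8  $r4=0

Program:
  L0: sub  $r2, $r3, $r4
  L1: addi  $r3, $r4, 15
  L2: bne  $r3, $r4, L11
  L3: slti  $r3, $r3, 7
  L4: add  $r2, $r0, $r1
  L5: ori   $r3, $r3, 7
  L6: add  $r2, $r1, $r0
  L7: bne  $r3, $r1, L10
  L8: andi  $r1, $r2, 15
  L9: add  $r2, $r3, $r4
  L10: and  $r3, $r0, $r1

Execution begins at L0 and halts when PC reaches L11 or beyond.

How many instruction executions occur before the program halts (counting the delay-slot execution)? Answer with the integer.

PC=0  sub  $r2, $r3, $r4     | $r0=0 $r1=2 $r2=8 $r3=8 $r4=0
PC=1  addi  $r3, $r4, 15     | $r0=0 $r1=2 $r2=8 $r3=15 $r4=0
PC=2  bne  $r3, $r4, L11     | $r0=0 $r1=2 $r2=8 $r3=15 $r4=0  [TAKEN]
PC=3  slti  $r3, $r3, 7      | $r0=0 $r1=2 $r2=8 $r3=0 $r4=0

4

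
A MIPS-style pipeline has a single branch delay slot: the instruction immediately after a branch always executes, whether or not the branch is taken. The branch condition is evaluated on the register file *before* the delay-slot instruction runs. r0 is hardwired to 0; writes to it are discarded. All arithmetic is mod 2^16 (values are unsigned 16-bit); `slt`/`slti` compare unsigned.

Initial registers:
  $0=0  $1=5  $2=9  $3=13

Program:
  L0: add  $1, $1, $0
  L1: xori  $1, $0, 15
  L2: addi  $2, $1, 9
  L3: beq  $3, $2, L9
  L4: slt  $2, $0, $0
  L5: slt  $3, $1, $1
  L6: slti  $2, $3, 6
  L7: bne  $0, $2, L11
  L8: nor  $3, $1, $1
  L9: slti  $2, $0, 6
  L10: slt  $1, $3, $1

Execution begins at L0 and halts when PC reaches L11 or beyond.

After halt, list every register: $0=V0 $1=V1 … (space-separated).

#0 add  $1, $1, $0 ; 0/5/9/13
#1 xori  $1, $0, 15 ; 0/15/9/13
#2 addi  $2, $1, 9 ; 0/15/24/13
#3 beq  $3, $2, L9 ; 0/15/24/13 ; →fallthru
#4 slt  $2, $0, $0 ; 0/15/0/13
#5 slt  $3, $1, $1 ; 0/15/0/0
#6 slti  $2, $3, 6 ; 0/15/1/0
#7 bne  $0, $2, L11 ; 0/15/1/0 ; →target
#8 nor  $3, $1, $1 ; 0/15/1/65520

$0=0 $1=15 $2=1 $3=65520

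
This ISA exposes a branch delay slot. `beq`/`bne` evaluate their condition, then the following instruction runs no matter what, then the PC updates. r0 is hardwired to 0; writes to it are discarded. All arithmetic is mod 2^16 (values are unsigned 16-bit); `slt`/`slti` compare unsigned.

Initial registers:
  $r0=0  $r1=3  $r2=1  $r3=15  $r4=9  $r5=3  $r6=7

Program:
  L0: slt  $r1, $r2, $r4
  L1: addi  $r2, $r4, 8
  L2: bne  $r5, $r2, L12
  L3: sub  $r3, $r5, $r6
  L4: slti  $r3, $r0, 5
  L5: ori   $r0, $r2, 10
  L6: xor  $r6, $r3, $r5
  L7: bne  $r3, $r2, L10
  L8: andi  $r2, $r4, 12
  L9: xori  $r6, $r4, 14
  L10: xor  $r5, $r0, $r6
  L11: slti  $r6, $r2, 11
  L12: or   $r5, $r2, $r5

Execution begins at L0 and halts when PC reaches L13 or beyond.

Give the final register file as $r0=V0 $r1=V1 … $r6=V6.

#0 slt  $r1, $r2, $r4 ; 0/1/1/15/9/3/7
#1 addi  $r2, $r4, 8 ; 0/1/17/15/9/3/7
#2 bne  $r5, $r2, L12 ; 0/1/17/15/9/3/7 ; →target
#3 sub  $r3, $r5, $r6 ; 0/1/17/65532/9/3/7
#12 or   $r5, $r2, $r5 ; 0/1/17/65532/9/19/7

$r0=0 $r1=1 $r2=17 $r3=65532 $r4=9 $r5=19 $r6=7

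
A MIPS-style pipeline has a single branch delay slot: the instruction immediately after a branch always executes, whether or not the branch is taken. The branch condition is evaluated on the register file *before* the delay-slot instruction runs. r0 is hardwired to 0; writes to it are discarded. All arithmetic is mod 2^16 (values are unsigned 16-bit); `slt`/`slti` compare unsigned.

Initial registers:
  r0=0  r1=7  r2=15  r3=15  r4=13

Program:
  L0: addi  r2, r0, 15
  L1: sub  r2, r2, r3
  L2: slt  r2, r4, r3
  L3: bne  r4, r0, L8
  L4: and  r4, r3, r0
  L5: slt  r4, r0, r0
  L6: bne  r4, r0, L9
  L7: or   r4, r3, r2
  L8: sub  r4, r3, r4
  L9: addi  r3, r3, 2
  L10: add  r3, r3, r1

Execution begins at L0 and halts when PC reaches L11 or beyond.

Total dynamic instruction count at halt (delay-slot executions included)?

8

#0 addi  r2, r0, 15 ; 0/7/15/15/13
#1 sub  r2, r2, r3 ; 0/7/0/15/13
#2 slt  r2, r4, r3 ; 0/7/1/15/13
#3 bne  r4, r0, L8 ; 0/7/1/15/13 ; →target
#4 and  r4, r3, r0 ; 0/7/1/15/0
#8 sub  r4, r3, r4 ; 0/7/1/15/15
#9 addi  r3, r3, 2 ; 0/7/1/17/15
#10 add  r3, r3, r1 ; 0/7/1/24/15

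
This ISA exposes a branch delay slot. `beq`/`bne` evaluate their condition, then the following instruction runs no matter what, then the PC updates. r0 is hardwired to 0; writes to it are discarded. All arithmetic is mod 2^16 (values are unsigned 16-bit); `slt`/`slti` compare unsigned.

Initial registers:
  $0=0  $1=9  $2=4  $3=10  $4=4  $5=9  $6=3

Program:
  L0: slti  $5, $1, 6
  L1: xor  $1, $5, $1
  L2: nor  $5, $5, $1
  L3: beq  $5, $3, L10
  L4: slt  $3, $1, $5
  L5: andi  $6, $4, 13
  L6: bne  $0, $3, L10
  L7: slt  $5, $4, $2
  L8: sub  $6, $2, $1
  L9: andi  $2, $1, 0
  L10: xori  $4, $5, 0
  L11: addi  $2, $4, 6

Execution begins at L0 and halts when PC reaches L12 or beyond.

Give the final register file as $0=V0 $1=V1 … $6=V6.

$0=0 $1=9 $2=6 $3=1 $4=0 $5=0 $6=4

#0 slti  $5, $1, 6 ; 0/9/4/10/4/0/3
#1 xor  $1, $5, $1 ; 0/9/4/10/4/0/3
#2 nor  $5, $5, $1 ; 0/9/4/10/4/65526/3
#3 beq  $5, $3, L10 ; 0/9/4/10/4/65526/3 ; →fallthru
#4 slt  $3, $1, $5 ; 0/9/4/1/4/65526/3
#5 andi  $6, $4, 13 ; 0/9/4/1/4/65526/4
#6 bne  $0, $3, L10 ; 0/9/4/1/4/65526/4 ; →target
#7 slt  $5, $4, $2 ; 0/9/4/1/4/0/4
#10 xori  $4, $5, 0 ; 0/9/4/1/0/0/4
#11 addi  $2, $4, 6 ; 0/9/6/1/0/0/4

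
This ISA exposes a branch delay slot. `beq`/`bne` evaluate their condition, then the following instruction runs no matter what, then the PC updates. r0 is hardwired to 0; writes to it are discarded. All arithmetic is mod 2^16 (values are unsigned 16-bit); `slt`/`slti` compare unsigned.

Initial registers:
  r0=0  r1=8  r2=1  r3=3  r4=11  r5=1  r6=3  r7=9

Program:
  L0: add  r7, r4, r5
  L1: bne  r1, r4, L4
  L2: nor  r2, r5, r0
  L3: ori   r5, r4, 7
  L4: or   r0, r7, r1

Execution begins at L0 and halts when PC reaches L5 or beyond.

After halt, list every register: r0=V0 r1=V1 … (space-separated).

r0=0 r1=8 r2=65534 r3=3 r4=11 r5=1 r6=3 r7=12

[0] add  r7, r4, r5  →  {r0:0, r1:8, r2:1, r3:3, r4:11, r5:1, r6:3, r7:12}
[1] bne  r1, r4, L4  →  {r0:0, r1:8, r2:1, r3:3, r4:11, r5:1, r6:3, r7:12}  ⟨branch taken⟩
[2] nor  r2, r5, r0  →  {r0:0, r1:8, r2:65534, r3:3, r4:11, r5:1, r6:3, r7:12}
[4] or   r0, r7, r1  →  {r0:0, r1:8, r2:65534, r3:3, r4:11, r5:1, r6:3, r7:12}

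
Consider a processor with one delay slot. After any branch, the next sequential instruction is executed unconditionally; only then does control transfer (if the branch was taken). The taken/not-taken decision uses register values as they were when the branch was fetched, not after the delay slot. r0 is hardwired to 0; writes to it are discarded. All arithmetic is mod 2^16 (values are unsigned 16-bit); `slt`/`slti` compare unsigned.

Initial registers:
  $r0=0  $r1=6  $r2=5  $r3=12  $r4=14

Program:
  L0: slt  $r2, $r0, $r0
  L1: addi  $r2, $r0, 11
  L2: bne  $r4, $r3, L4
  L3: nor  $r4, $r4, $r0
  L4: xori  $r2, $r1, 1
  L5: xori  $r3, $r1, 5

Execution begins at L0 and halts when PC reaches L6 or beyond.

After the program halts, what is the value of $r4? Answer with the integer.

65521

#0 slt  $r2, $r0, $r0 ; 0/6/0/12/14
#1 addi  $r2, $r0, 11 ; 0/6/11/12/14
#2 bne  $r4, $r3, L4 ; 0/6/11/12/14 ; →target
#3 nor  $r4, $r4, $r0 ; 0/6/11/12/65521
#4 xori  $r2, $r1, 1 ; 0/6/7/12/65521
#5 xori  $r3, $r1, 5 ; 0/6/7/3/65521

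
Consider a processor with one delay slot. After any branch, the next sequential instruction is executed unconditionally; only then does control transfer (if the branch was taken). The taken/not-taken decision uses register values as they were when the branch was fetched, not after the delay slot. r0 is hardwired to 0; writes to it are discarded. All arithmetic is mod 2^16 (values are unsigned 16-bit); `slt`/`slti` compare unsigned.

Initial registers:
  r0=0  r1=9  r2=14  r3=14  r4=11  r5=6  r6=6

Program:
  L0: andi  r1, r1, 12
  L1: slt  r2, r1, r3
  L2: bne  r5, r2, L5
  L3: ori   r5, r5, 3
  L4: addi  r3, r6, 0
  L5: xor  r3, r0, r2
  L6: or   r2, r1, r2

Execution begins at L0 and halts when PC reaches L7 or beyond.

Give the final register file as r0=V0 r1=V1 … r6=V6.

  step pc=0: andi  r1, r1, 12  regs=(0,8,14,14,11,6,6)
  step pc=1: slt  r2, r1, r3  regs=(0,8,1,14,11,6,6)
  step pc=2: bne  r5, r2, L5  cond=T  regs=(0,8,1,14,11,6,6)
  step pc=3: ori   r5, r5, 3  regs=(0,8,1,14,11,7,6)
  step pc=5: xor  r3, r0, r2  regs=(0,8,1,1,11,7,6)
  step pc=6: or   r2, r1, r2  regs=(0,8,9,1,11,7,6)

r0=0 r1=8 r2=9 r3=1 r4=11 r5=7 r6=6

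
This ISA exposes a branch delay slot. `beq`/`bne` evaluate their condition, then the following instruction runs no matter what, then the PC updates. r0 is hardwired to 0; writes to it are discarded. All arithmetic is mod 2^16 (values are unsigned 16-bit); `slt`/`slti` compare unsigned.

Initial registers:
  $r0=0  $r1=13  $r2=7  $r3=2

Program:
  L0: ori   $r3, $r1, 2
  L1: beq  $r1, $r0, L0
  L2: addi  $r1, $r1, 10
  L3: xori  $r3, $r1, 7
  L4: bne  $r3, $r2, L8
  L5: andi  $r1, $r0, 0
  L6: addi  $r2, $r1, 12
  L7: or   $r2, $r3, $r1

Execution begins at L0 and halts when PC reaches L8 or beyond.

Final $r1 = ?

[0] ori   $r3, $r1, 2  →  {$r0:0, $r1:13, $r2:7, $r3:15}
[1] beq  $r1, $r0, L0  →  {$r0:0, $r1:13, $r2:7, $r3:15}  ⟨branch fallthrough⟩
[2] addi  $r1, $r1, 10  →  {$r0:0, $r1:23, $r2:7, $r3:15}
[3] xori  $r3, $r1, 7  →  {$r0:0, $r1:23, $r2:7, $r3:16}
[4] bne  $r3, $r2, L8  →  {$r0:0, $r1:23, $r2:7, $r3:16}  ⟨branch taken⟩
[5] andi  $r1, $r0, 0  →  {$r0:0, $r1:0, $r2:7, $r3:16}

0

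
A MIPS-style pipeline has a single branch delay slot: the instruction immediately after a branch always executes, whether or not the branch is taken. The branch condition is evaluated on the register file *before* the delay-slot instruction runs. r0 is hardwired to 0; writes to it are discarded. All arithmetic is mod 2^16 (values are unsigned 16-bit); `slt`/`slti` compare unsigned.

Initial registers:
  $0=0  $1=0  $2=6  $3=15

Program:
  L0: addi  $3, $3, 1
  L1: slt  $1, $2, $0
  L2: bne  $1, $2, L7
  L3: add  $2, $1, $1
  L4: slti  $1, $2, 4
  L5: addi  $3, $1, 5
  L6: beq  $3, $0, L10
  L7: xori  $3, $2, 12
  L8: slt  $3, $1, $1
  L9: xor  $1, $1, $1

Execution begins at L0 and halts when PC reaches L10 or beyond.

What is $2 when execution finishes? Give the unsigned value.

0

[0] addi  $3, $3, 1  →  {$0:0, $1:0, $2:6, $3:16}
[1] slt  $1, $2, $0  →  {$0:0, $1:0, $2:6, $3:16}
[2] bne  $1, $2, L7  →  {$0:0, $1:0, $2:6, $3:16}  ⟨branch taken⟩
[3] add  $2, $1, $1  →  {$0:0, $1:0, $2:0, $3:16}
[7] xori  $3, $2, 12  →  {$0:0, $1:0, $2:0, $3:12}
[8] slt  $3, $1, $1  →  {$0:0, $1:0, $2:0, $3:0}
[9] xor  $1, $1, $1  →  {$0:0, $1:0, $2:0, $3:0}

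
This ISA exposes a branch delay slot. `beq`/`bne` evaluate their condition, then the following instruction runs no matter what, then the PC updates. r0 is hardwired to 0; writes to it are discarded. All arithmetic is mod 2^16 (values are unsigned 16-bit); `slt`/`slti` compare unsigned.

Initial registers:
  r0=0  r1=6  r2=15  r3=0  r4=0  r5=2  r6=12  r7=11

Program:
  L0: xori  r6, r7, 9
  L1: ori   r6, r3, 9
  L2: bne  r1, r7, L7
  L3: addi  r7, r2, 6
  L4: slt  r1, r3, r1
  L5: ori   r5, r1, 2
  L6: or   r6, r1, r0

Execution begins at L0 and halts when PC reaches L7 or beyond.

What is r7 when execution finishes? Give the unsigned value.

  step pc=0: xori  r6, r7, 9  regs=(0,6,15,0,0,2,2,11)
  step pc=1: ori   r6, r3, 9  regs=(0,6,15,0,0,2,9,11)
  step pc=2: bne  r1, r7, L7  cond=T  regs=(0,6,15,0,0,2,9,11)
  step pc=3: addi  r7, r2, 6  regs=(0,6,15,0,0,2,9,21)

21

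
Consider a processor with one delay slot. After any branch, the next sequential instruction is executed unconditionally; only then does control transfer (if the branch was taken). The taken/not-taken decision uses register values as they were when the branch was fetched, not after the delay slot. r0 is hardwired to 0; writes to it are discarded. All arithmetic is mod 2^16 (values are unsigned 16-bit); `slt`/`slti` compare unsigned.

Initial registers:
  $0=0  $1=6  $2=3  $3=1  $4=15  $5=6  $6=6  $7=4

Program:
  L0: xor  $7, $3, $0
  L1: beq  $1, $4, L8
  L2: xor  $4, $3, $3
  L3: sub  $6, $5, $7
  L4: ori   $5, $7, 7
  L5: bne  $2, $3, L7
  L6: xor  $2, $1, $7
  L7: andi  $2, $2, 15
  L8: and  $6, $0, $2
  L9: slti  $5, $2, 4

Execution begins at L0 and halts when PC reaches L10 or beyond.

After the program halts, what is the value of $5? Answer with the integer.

0

  step pc=0: xor  $7, $3, $0  regs=(0,6,3,1,15,6,6,1)
  step pc=1: beq  $1, $4, L8  cond=F  regs=(0,6,3,1,15,6,6,1)
  step pc=2: xor  $4, $3, $3  regs=(0,6,3,1,0,6,6,1)
  step pc=3: sub  $6, $5, $7  regs=(0,6,3,1,0,6,5,1)
  step pc=4: ori   $5, $7, 7  regs=(0,6,3,1,0,7,5,1)
  step pc=5: bne  $2, $3, L7  cond=T  regs=(0,6,3,1,0,7,5,1)
  step pc=6: xor  $2, $1, $7  regs=(0,6,7,1,0,7,5,1)
  step pc=7: andi  $2, $2, 15  regs=(0,6,7,1,0,7,5,1)
  step pc=8: and  $6, $0, $2  regs=(0,6,7,1,0,7,0,1)
  step pc=9: slti  $5, $2, 4  regs=(0,6,7,1,0,0,0,1)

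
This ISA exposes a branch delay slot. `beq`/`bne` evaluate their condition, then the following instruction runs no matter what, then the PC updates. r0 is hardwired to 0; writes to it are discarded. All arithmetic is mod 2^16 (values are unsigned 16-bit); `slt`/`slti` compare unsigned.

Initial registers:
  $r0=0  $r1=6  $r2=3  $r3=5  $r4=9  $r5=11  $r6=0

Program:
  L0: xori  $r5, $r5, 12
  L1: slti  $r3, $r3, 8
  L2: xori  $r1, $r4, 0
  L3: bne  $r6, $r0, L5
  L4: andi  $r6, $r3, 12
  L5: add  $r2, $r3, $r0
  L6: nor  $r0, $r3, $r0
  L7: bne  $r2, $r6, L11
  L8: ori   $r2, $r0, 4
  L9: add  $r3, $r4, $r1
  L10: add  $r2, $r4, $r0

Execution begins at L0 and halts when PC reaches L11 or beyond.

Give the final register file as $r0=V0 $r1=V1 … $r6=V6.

  step pc=0: xori  $r5, $r5, 12  regs=(0,6,3,5,9,7,0)
  step pc=1: slti  $r3, $r3, 8  regs=(0,6,3,1,9,7,0)
  step pc=2: xori  $r1, $r4, 0  regs=(0,9,3,1,9,7,0)
  step pc=3: bne  $r6, $r0, L5  cond=F  regs=(0,9,3,1,9,7,0)
  step pc=4: andi  $r6, $r3, 12  regs=(0,9,3,1,9,7,0)
  step pc=5: add  $r2, $r3, $r0  regs=(0,9,1,1,9,7,0)
  step pc=6: nor  $r0, $r3, $r0  regs=(0,9,1,1,9,7,0)
  step pc=7: bne  $r2, $r6, L11  cond=T  regs=(0,9,1,1,9,7,0)
  step pc=8: ori   $r2, $r0, 4  regs=(0,9,4,1,9,7,0)

$r0=0 $r1=9 $r2=4 $r3=1 $r4=9 $r5=7 $r6=0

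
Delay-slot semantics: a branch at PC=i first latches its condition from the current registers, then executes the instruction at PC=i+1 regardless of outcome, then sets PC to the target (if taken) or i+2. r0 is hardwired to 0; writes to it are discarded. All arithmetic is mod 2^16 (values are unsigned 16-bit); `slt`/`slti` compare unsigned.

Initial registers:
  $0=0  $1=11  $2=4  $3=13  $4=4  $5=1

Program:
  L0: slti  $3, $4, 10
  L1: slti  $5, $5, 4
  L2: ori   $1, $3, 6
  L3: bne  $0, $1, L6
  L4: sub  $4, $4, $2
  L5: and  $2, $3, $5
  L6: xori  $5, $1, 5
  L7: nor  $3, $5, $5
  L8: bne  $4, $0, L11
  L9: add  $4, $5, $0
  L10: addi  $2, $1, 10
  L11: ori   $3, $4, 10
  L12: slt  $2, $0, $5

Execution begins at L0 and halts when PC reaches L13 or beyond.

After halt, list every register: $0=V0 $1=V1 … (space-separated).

  step pc=0: slti  $3, $4, 10  regs=(0,11,4,1,4,1)
  step pc=1: slti  $5, $5, 4  regs=(0,11,4,1,4,1)
  step pc=2: ori   $1, $3, 6  regs=(0,7,4,1,4,1)
  step pc=3: bne  $0, $1, L6  cond=T  regs=(0,7,4,1,4,1)
  step pc=4: sub  $4, $4, $2  regs=(0,7,4,1,0,1)
  step pc=6: xori  $5, $1, 5  regs=(0,7,4,1,0,2)
  step pc=7: nor  $3, $5, $5  regs=(0,7,4,65533,0,2)
  step pc=8: bne  $4, $0, L11  cond=F  regs=(0,7,4,65533,0,2)
  step pc=9: add  $4, $5, $0  regs=(0,7,4,65533,2,2)
  step pc=10: addi  $2, $1, 10  regs=(0,7,17,65533,2,2)
  step pc=11: ori   $3, $4, 10  regs=(0,7,17,10,2,2)
  step pc=12: slt  $2, $0, $5  regs=(0,7,1,10,2,2)

$0=0 $1=7 $2=1 $3=10 $4=2 $5=2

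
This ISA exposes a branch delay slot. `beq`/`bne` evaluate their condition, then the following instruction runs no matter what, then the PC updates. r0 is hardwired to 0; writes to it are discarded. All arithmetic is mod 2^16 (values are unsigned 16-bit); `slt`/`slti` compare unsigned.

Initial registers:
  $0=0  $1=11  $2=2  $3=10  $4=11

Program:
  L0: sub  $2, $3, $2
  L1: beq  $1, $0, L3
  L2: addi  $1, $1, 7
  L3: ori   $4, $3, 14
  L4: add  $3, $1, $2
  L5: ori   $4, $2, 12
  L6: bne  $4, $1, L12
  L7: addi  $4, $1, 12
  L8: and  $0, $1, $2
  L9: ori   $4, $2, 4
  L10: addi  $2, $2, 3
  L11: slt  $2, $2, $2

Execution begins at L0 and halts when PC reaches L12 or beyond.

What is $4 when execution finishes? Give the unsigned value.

PC=0  sub  $2, $3, $2        | $0=0 $1=11 $2=8 $3=10 $4=11
PC=1  beq  $1, $0, L3        | $0=0 $1=11 $2=8 $3=10 $4=11  [not taken]
PC=2  addi  $1, $1, 7        | $0=0 $1=18 $2=8 $3=10 $4=11
PC=3  ori   $4, $3, 14       | $0=0 $1=18 $2=8 $3=10 $4=14
PC=4  add  $3, $1, $2        | $0=0 $1=18 $2=8 $3=26 $4=14
PC=5  ori   $4, $2, 12       | $0=0 $1=18 $2=8 $3=26 $4=12
PC=6  bne  $4, $1, L12       | $0=0 $1=18 $2=8 $3=26 $4=12  [TAKEN]
PC=7  addi  $4, $1, 12       | $0=0 $1=18 $2=8 $3=26 $4=30

30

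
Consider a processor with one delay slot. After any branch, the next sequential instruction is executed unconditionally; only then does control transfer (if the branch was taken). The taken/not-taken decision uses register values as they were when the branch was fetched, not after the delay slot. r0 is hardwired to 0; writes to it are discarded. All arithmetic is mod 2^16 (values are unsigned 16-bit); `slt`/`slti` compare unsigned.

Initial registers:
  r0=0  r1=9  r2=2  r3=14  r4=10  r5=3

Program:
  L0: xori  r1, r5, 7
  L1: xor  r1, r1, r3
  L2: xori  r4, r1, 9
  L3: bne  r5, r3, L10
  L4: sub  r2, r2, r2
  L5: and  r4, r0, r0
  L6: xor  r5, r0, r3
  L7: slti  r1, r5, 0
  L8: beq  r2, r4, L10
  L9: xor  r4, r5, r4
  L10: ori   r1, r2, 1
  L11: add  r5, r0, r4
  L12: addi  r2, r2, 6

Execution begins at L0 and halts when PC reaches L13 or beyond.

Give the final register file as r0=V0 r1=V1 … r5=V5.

r0=0 r1=1 r2=6 r3=14 r4=3 r5=3

  step pc=0: xori  r1, r5, 7  regs=(0,4,2,14,10,3)
  step pc=1: xor  r1, r1, r3  regs=(0,10,2,14,10,3)
  step pc=2: xori  r4, r1, 9  regs=(0,10,2,14,3,3)
  step pc=3: bne  r5, r3, L10  cond=T  regs=(0,10,2,14,3,3)
  step pc=4: sub  r2, r2, r2  regs=(0,10,0,14,3,3)
  step pc=10: ori   r1, r2, 1  regs=(0,1,0,14,3,3)
  step pc=11: add  r5, r0, r4  regs=(0,1,0,14,3,3)
  step pc=12: addi  r2, r2, 6  regs=(0,1,6,14,3,3)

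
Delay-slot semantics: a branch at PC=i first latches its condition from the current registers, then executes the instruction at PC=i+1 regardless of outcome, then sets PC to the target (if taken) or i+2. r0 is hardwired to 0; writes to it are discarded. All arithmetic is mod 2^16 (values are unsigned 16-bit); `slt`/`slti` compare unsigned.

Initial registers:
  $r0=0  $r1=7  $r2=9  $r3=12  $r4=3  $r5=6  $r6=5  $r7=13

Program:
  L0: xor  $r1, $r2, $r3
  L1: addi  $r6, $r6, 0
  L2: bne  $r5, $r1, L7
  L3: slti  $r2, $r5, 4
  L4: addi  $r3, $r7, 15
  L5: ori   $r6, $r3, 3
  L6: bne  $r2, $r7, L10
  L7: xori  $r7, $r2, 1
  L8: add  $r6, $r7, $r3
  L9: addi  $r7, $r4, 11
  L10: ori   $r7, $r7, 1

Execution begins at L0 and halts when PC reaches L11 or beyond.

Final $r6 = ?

#0 xor  $r1, $r2, $r3 ; 0/5/9/12/3/6/5/13
#1 addi  $r6, $r6, 0 ; 0/5/9/12/3/6/5/13
#2 bne  $r5, $r1, L7 ; 0/5/9/12/3/6/5/13 ; →target
#3 slti  $r2, $r5, 4 ; 0/5/0/12/3/6/5/13
#7 xori  $r7, $r2, 1 ; 0/5/0/12/3/6/5/1
#8 add  $r6, $r7, $r3 ; 0/5/0/12/3/6/13/1
#9 addi  $r7, $r4, 11 ; 0/5/0/12/3/6/13/14
#10 ori   $r7, $r7, 1 ; 0/5/0/12/3/6/13/15

13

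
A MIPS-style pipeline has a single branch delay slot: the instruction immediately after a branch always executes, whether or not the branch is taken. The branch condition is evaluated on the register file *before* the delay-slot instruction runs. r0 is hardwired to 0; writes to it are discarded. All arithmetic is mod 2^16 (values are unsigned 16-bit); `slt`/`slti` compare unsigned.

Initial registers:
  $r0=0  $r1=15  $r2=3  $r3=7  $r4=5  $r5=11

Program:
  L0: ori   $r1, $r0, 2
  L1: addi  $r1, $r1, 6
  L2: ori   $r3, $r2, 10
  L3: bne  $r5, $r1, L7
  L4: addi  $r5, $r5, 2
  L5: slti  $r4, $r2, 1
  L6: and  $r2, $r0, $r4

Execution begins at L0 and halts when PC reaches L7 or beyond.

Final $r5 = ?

13

#0 ori   $r1, $r0, 2 ; 0/2/3/7/5/11
#1 addi  $r1, $r1, 6 ; 0/8/3/7/5/11
#2 ori   $r3, $r2, 10 ; 0/8/3/11/5/11
#3 bne  $r5, $r1, L7 ; 0/8/3/11/5/11 ; →target
#4 addi  $r5, $r5, 2 ; 0/8/3/11/5/13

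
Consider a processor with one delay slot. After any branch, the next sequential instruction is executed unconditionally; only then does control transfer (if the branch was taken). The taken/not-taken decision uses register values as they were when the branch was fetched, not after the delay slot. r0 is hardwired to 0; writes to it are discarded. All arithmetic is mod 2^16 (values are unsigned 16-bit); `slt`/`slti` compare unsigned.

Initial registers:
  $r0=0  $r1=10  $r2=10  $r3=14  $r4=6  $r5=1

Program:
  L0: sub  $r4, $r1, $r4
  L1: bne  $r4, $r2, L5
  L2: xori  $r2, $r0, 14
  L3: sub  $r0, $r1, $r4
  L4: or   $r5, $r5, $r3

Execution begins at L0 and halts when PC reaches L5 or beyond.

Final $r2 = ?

14

[0] sub  $r4, $r1, $r4  →  {$r0:0, $r1:10, $r2:10, $r3:14, $r4:4, $r5:1}
[1] bne  $r4, $r2, L5  →  {$r0:0, $r1:10, $r2:10, $r3:14, $r4:4, $r5:1}  ⟨branch taken⟩
[2] xori  $r2, $r0, 14  →  {$r0:0, $r1:10, $r2:14, $r3:14, $r4:4, $r5:1}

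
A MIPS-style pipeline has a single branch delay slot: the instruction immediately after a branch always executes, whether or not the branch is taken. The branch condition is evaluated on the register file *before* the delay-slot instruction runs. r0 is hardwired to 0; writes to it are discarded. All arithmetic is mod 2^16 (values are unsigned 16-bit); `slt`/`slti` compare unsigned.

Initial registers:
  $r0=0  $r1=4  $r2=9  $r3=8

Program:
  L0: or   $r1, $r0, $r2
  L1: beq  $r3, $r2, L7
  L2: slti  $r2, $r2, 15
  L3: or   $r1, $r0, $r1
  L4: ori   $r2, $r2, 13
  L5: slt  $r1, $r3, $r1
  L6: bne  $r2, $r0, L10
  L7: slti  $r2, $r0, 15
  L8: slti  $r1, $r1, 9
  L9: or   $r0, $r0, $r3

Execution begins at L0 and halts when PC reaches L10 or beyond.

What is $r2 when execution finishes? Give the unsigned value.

[0] or   $r1, $r0, $r2  →  {$r0:0, $r1:9, $r2:9, $r3:8}
[1] beq  $r3, $r2, L7  →  {$r0:0, $r1:9, $r2:9, $r3:8}  ⟨branch fallthrough⟩
[2] slti  $r2, $r2, 15  →  {$r0:0, $r1:9, $r2:1, $r3:8}
[3] or   $r1, $r0, $r1  →  {$r0:0, $r1:9, $r2:1, $r3:8}
[4] ori   $r2, $r2, 13  →  {$r0:0, $r1:9, $r2:13, $r3:8}
[5] slt  $r1, $r3, $r1  →  {$r0:0, $r1:1, $r2:13, $r3:8}
[6] bne  $r2, $r0, L10  →  {$r0:0, $r1:1, $r2:13, $r3:8}  ⟨branch taken⟩
[7] slti  $r2, $r0, 15  →  {$r0:0, $r1:1, $r2:1, $r3:8}

1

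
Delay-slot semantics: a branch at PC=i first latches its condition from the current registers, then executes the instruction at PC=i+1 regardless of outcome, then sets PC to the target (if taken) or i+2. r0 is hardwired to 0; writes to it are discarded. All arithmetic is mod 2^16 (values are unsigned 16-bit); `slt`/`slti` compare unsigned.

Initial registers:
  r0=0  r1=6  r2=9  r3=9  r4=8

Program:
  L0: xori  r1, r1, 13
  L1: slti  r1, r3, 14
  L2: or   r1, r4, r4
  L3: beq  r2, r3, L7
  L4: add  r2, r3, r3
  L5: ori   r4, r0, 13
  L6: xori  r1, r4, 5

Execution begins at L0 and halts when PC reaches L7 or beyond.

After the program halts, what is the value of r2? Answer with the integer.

#0 xori  r1, r1, 13 ; 0/11/9/9/8
#1 slti  r1, r3, 14 ; 0/1/9/9/8
#2 or   r1, r4, r4 ; 0/8/9/9/8
#3 beq  r2, r3, L7 ; 0/8/9/9/8 ; →target
#4 add  r2, r3, r3 ; 0/8/18/9/8

18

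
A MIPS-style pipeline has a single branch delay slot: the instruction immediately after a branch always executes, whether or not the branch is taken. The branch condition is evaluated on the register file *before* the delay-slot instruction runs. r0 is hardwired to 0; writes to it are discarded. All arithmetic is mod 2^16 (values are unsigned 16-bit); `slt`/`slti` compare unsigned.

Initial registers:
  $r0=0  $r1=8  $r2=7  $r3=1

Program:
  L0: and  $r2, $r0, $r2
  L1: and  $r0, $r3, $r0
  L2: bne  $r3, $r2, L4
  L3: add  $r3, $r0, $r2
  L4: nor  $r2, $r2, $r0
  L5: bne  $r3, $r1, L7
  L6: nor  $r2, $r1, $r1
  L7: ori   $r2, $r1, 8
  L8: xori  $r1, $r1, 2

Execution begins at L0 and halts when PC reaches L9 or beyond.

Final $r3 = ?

0

#0 and  $r2, $r0, $r2 ; 0/8/0/1
#1 and  $r0, $r3, $r0 ; 0/8/0/1
#2 bne  $r3, $r2, L4 ; 0/8/0/1 ; →target
#3 add  $r3, $r0, $r2 ; 0/8/0/0
#4 nor  $r2, $r2, $r0 ; 0/8/65535/0
#5 bne  $r3, $r1, L7 ; 0/8/65535/0 ; →target
#6 nor  $r2, $r1, $r1 ; 0/8/65527/0
#7 ori   $r2, $r1, 8 ; 0/8/8/0
#8 xori  $r1, $r1, 2 ; 0/10/8/0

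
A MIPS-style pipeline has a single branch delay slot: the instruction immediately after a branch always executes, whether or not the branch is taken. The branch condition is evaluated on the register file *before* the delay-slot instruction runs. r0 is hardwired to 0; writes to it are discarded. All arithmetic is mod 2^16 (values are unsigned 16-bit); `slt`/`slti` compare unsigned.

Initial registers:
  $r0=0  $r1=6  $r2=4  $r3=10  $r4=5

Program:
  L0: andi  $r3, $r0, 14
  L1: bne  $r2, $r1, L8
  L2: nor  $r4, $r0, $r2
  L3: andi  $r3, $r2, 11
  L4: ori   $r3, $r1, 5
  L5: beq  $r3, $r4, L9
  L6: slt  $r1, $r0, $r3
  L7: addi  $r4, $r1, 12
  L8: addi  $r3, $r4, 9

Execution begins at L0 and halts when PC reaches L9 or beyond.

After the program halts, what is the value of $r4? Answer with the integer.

65531

PC=0  andi  $r3, $r0, 14     | $r0=0 $r1=6 $r2=4 $r3=0 $r4=5
PC=1  bne  $r2, $r1, L8      | $r0=0 $r1=6 $r2=4 $r3=0 $r4=5  [TAKEN]
PC=2  nor  $r4, $r0, $r2     | $r0=0 $r1=6 $r2=4 $r3=0 $r4=65531
PC=8  addi  $r3, $r4, 9      | $r0=0 $r1=6 $r2=4 $r3=4 $r4=65531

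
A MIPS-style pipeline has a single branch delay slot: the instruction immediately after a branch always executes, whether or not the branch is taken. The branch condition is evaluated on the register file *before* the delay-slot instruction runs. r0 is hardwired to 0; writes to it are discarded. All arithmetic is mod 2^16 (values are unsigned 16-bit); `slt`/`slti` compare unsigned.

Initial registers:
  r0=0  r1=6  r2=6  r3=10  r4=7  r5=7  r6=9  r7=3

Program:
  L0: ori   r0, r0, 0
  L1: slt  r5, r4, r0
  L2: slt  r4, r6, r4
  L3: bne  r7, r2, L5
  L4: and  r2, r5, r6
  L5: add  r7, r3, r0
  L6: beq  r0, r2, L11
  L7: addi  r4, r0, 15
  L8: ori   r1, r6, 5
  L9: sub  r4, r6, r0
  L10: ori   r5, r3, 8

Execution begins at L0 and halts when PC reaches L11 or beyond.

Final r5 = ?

  step pc=0: ori   r0, r0, 0  regs=(0,6,6,10,7,7,9,3)
  step pc=1: slt  r5, r4, r0  regs=(0,6,6,10,7,0,9,3)
  step pc=2: slt  r4, r6, r4  regs=(0,6,6,10,0,0,9,3)
  step pc=3: bne  r7, r2, L5  cond=T  regs=(0,6,6,10,0,0,9,3)
  step pc=4: and  r2, r5, r6  regs=(0,6,0,10,0,0,9,3)
  step pc=5: add  r7, r3, r0  regs=(0,6,0,10,0,0,9,10)
  step pc=6: beq  r0, r2, L11  cond=T  regs=(0,6,0,10,0,0,9,10)
  step pc=7: addi  r4, r0, 15  regs=(0,6,0,10,15,0,9,10)

0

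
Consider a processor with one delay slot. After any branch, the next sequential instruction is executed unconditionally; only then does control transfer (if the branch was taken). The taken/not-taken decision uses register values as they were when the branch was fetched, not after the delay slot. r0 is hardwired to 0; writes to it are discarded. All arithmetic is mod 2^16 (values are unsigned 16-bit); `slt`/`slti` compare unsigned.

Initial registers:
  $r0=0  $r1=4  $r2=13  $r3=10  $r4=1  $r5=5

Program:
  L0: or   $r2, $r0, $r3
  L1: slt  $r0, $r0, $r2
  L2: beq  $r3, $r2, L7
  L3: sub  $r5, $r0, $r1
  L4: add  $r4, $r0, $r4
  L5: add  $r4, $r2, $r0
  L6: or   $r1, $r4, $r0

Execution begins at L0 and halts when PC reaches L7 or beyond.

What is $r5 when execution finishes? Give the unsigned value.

#0 or   $r2, $r0, $r3 ; 0/4/10/10/1/5
#1 slt  $r0, $r0, $r2 ; 0/4/10/10/1/5
#2 beq  $r3, $r2, L7 ; 0/4/10/10/1/5 ; →target
#3 sub  $r5, $r0, $r1 ; 0/4/10/10/1/65532

65532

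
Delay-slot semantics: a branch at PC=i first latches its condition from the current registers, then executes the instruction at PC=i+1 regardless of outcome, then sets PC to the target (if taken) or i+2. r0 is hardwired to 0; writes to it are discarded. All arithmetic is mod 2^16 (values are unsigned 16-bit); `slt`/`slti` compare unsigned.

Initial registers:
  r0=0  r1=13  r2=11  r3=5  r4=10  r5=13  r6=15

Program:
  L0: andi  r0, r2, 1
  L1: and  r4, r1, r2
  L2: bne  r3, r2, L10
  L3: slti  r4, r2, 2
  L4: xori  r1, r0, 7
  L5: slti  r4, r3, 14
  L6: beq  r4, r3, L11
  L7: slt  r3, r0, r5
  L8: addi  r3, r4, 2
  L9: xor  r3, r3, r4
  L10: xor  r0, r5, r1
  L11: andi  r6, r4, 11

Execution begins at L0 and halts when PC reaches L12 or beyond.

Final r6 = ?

0

[0] andi  r0, r2, 1  →  {r0:0, r1:13, r2:11, r3:5, r4:10, r5:13, r6:15}
[1] and  r4, r1, r2  →  {r0:0, r1:13, r2:11, r3:5, r4:9, r5:13, r6:15}
[2] bne  r3, r2, L10  →  {r0:0, r1:13, r2:11, r3:5, r4:9, r5:13, r6:15}  ⟨branch taken⟩
[3] slti  r4, r2, 2  →  {r0:0, r1:13, r2:11, r3:5, r4:0, r5:13, r6:15}
[10] xor  r0, r5, r1  →  {r0:0, r1:13, r2:11, r3:5, r4:0, r5:13, r6:15}
[11] andi  r6, r4, 11  →  {r0:0, r1:13, r2:11, r3:5, r4:0, r5:13, r6:0}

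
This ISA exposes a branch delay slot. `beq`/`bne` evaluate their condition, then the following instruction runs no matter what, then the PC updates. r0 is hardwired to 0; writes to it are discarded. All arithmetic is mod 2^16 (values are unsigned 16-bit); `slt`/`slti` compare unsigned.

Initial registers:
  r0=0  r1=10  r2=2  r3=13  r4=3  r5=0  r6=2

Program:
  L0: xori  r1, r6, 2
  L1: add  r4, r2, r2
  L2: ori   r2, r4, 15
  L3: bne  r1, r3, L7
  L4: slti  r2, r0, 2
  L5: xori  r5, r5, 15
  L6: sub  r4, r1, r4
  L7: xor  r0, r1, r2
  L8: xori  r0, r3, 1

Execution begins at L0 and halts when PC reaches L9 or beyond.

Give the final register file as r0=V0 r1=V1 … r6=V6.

PC=0  xori  r1, r6, 2        | r0=0 r1=0 r2=2 r3=13 r4=3 r5=0 r6=2
PC=1  add  r4, r2, r2        | r0=0 r1=0 r2=2 r3=13 r4=4 r5=0 r6=2
PC=2  ori   r2, r4, 15       | r0=0 r1=0 r2=15 r3=13 r4=4 r5=0 r6=2
PC=3  bne  r1, r3, L7        | r0=0 r1=0 r2=15 r3=13 r4=4 r5=0 r6=2  [TAKEN]
PC=4  slti  r2, r0, 2        | r0=0 r1=0 r2=1 r3=13 r4=4 r5=0 r6=2
PC=7  xor  r0, r1, r2        | r0=0 r1=0 r2=1 r3=13 r4=4 r5=0 r6=2
PC=8  xori  r0, r3, 1        | r0=0 r1=0 r2=1 r3=13 r4=4 r5=0 r6=2

r0=0 r1=0 r2=1 r3=13 r4=4 r5=0 r6=2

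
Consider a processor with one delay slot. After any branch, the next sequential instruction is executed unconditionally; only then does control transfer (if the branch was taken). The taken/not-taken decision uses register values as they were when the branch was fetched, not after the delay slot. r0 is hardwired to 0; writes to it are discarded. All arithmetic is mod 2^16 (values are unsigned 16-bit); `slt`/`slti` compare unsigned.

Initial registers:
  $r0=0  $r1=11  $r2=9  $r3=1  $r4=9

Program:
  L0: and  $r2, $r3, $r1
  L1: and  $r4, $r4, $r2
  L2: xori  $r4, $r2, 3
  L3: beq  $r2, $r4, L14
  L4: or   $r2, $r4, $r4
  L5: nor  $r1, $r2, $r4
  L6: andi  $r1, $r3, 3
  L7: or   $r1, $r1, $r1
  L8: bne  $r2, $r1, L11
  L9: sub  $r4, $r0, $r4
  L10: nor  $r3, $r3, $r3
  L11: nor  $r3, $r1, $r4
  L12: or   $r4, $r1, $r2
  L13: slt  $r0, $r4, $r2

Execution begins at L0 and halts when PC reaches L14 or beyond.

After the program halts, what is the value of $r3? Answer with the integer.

PC=0  and  $r2, $r3, $r1     | $r0=0 $r1=11 $r2=1 $r3=1 $r4=9
PC=1  and  $r4, $r4, $r2     | $r0=0 $r1=11 $r2=1 $r3=1 $r4=1
PC=2  xori  $r4, $r2, 3      | $r0=0 $r1=11 $r2=1 $r3=1 $r4=2
PC=3  beq  $r2, $r4, L14     | $r0=0 $r1=11 $r2=1 $r3=1 $r4=2  [not taken]
PC=4  or   $r2, $r4, $r4     | $r0=0 $r1=11 $r2=2 $r3=1 $r4=2
PC=5  nor  $r1, $r2, $r4     | $r0=0 $r1=65533 $r2=2 $r3=1 $r4=2
PC=6  andi  $r1, $r3, 3      | $r0=0 $r1=1 $r2=2 $r3=1 $r4=2
PC=7  or   $r1, $r1, $r1     | $r0=0 $r1=1 $r2=2 $r3=1 $r4=2
PC=8  bne  $r2, $r1, L11     | $r0=0 $r1=1 $r2=2 $r3=1 $r4=2  [TAKEN]
PC=9  sub  $r4, $r0, $r4     | $r0=0 $r1=1 $r2=2 $r3=1 $r4=65534
PC=11 nor  $r3, $r1, $r4     | $r0=0 $r1=1 $r2=2 $r3=0 $r4=65534
PC=12 or   $r4, $r1, $r2     | $r0=0 $r1=1 $r2=2 $r3=0 $r4=3
PC=13 slt  $r0, $r4, $r2     | $r0=0 $r1=1 $r2=2 $r3=0 $r4=3

0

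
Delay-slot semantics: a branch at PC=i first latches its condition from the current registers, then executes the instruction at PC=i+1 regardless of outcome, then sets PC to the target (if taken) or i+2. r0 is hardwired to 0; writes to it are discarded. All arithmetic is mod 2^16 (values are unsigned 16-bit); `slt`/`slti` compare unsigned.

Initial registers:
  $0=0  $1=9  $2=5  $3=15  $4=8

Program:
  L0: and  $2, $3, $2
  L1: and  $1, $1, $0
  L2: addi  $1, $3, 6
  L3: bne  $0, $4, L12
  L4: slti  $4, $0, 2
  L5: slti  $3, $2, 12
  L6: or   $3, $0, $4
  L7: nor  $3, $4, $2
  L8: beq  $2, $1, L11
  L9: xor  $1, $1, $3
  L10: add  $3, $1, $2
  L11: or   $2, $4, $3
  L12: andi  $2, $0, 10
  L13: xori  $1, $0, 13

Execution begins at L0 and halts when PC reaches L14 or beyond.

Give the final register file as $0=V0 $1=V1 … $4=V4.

$0=0 $1=13 $2=0 $3=15 $4=1

#0 and  $2, $3, $2 ; 0/9/5/15/8
#1 and  $1, $1, $0 ; 0/0/5/15/8
#2 addi  $1, $3, 6 ; 0/21/5/15/8
#3 bne  $0, $4, L12 ; 0/21/5/15/8 ; →target
#4 slti  $4, $0, 2 ; 0/21/5/15/1
#12 andi  $2, $0, 10 ; 0/21/0/15/1
#13 xori  $1, $0, 13 ; 0/13/0/15/1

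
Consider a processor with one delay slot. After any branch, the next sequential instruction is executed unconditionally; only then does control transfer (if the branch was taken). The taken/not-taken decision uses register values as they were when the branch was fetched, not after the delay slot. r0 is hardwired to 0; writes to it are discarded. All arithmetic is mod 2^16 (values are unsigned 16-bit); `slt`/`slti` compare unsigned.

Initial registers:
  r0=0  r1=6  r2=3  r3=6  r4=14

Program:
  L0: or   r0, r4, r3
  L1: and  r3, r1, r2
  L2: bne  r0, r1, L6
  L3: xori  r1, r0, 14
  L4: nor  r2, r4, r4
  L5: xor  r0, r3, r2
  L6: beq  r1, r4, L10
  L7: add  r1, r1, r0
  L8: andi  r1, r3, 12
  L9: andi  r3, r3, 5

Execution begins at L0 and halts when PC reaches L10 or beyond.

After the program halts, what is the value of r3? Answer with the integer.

[0] or   r0, r4, r3  →  {r0:0, r1:6, r2:3, r3:6, r4:14}
[1] and  r3, r1, r2  →  {r0:0, r1:6, r2:3, r3:2, r4:14}
[2] bne  r0, r1, L6  →  {r0:0, r1:6, r2:3, r3:2, r4:14}  ⟨branch taken⟩
[3] xori  r1, r0, 14  →  {r0:0, r1:14, r2:3, r3:2, r4:14}
[6] beq  r1, r4, L10  →  {r0:0, r1:14, r2:3, r3:2, r4:14}  ⟨branch taken⟩
[7] add  r1, r1, r0  →  {r0:0, r1:14, r2:3, r3:2, r4:14}

2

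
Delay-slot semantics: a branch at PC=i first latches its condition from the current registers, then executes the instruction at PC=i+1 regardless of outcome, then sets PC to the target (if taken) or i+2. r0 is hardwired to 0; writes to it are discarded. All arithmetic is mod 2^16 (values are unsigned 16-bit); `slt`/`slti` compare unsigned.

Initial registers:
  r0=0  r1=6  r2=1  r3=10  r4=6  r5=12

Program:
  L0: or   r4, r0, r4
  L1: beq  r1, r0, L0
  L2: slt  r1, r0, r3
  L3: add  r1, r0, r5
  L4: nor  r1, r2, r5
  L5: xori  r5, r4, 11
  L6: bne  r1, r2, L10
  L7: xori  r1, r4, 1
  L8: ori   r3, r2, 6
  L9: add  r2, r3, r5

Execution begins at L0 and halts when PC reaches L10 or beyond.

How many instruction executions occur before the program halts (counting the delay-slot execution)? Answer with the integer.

8

#0 or   r4, r0, r4 ; 0/6/1/10/6/12
#1 beq  r1, r0, L0 ; 0/6/1/10/6/12 ; →fallthru
#2 slt  r1, r0, r3 ; 0/1/1/10/6/12
#3 add  r1, r0, r5 ; 0/12/1/10/6/12
#4 nor  r1, r2, r5 ; 0/65522/1/10/6/12
#5 xori  r5, r4, 11 ; 0/65522/1/10/6/13
#6 bne  r1, r2, L10 ; 0/65522/1/10/6/13 ; →target
#7 xori  r1, r4, 1 ; 0/7/1/10/6/13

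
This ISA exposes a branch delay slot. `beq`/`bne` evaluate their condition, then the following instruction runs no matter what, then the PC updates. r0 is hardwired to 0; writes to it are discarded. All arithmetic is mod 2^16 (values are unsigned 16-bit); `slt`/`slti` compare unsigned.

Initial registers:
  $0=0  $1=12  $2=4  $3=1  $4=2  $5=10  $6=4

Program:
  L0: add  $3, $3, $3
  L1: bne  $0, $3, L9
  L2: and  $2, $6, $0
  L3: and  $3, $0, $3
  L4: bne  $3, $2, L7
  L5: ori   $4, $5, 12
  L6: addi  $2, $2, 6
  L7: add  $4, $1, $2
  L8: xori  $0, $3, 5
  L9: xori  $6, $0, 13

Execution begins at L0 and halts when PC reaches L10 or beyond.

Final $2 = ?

0

[0] add  $3, $3, $3  →  {$0:0, $1:12, $2:4, $3:2, $4:2, $5:10, $6:4}
[1] bne  $0, $3, L9  →  {$0:0, $1:12, $2:4, $3:2, $4:2, $5:10, $6:4}  ⟨branch taken⟩
[2] and  $2, $6, $0  →  {$0:0, $1:12, $2:0, $3:2, $4:2, $5:10, $6:4}
[9] xori  $6, $0, 13  →  {$0:0, $1:12, $2:0, $3:2, $4:2, $5:10, $6:13}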